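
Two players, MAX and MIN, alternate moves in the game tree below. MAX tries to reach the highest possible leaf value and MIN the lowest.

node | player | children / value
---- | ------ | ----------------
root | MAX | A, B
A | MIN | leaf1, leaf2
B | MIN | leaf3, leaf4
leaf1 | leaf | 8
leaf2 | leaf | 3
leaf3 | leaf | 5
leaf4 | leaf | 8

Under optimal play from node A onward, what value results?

3

A (MIN): min(8, 3) = 3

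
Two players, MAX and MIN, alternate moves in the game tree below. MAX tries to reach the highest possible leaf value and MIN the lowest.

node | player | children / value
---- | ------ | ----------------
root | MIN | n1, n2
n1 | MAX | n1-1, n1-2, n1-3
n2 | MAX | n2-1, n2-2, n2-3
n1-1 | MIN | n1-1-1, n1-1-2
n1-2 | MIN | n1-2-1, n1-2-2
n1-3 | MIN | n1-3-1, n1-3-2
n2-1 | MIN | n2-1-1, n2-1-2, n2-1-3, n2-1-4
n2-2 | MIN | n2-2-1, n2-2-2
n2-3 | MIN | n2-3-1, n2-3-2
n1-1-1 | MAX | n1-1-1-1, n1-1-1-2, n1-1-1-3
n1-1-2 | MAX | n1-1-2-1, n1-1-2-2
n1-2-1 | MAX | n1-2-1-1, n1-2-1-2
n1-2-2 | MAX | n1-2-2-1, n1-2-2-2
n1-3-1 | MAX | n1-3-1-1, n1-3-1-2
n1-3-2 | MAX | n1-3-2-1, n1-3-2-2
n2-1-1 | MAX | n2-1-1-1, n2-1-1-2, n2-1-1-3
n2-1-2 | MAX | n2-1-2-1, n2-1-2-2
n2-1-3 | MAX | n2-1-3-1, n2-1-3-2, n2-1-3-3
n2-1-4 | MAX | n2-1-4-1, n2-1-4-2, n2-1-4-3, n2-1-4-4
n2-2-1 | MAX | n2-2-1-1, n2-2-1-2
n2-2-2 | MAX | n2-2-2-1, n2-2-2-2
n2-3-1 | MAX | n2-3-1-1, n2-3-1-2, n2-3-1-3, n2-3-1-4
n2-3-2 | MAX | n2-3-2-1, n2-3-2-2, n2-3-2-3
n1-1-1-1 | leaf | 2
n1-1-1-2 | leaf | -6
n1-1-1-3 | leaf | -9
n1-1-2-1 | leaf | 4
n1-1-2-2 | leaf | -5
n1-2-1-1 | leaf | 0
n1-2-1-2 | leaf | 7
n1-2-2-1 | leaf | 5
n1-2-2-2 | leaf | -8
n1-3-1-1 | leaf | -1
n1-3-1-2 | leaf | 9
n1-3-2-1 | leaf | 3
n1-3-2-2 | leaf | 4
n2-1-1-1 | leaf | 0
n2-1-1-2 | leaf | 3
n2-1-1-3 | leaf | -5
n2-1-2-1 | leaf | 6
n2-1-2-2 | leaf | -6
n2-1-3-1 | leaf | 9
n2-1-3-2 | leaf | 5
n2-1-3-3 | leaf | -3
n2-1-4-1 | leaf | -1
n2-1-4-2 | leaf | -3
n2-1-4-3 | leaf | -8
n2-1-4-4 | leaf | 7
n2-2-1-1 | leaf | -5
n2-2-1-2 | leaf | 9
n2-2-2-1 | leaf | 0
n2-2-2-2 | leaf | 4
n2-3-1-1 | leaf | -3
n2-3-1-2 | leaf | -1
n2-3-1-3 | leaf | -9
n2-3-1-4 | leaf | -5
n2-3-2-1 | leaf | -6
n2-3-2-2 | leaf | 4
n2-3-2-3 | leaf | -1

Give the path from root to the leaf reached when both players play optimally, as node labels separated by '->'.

root -> n2 -> n2-2 -> n2-2-2 -> n2-2-2-2

n1-1-1 (MAX): max(2, -6, -9) = 2
n1-1-2 (MAX): max(4, -5) = 4
n1-1 (MIN): min(2, 4) = 2
n1-2-1 (MAX): max(0, 7) = 7
n1-2-2 (MAX): max(5, -8) = 5
n1-2 (MIN): min(7, 5) = 5
n1-3-1 (MAX): max(-1, 9) = 9
n1-3-2 (MAX): max(3, 4) = 4
n1-3 (MIN): min(9, 4) = 4
n1 (MAX): max(2, 5, 4) = 5
n2-1-1 (MAX): max(0, 3, -5) = 3
n2-1-2 (MAX): max(6, -6) = 6
n2-1-3 (MAX): max(9, 5, -3) = 9
n2-1-4 (MAX): max(-1, -3, -8, 7) = 7
n2-1 (MIN): min(3, 6, 9, 7) = 3
n2-2-1 (MAX): max(-5, 9) = 9
n2-2-2 (MAX): max(0, 4) = 4
n2-2 (MIN): min(9, 4) = 4
n2-3-1 (MAX): max(-3, -1, -9, -5) = -1
n2-3-2 (MAX): max(-6, 4, -1) = 4
n2-3 (MIN): min(-1, 4) = -1
n2 (MAX): max(3, 4, -1) = 4
root (MIN): min(5, 4) = 4
At root, MIN picks n2 (lowest: 4).
At n2, MAX picks n2-2 (highest: 4).
At n2-2, MIN picks n2-2-2 (lowest: 4).
At n2-2-2, MAX picks n2-2-2-2 (highest: 4).
Terminal value 4.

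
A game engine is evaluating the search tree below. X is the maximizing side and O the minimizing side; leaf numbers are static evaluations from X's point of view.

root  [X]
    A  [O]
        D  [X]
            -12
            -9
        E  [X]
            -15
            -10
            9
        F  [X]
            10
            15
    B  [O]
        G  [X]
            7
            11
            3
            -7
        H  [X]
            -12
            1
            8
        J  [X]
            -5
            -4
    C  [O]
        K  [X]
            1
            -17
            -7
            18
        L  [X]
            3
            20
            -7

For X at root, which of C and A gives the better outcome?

C

K (X): max(1, -17, -7, 18) = 18
L (X): max(3, 20, -7) = 20
C (O): min(18, 20) = 18
D (X): max(-12, -9) = -9
E (X): max(-15, -10, 9) = 9
F (X): max(10, 15) = 15
A (O): min(-9, 9, 15) = -9
X prefers the higher value; C=18, A=-9. C is better since 18 > -9.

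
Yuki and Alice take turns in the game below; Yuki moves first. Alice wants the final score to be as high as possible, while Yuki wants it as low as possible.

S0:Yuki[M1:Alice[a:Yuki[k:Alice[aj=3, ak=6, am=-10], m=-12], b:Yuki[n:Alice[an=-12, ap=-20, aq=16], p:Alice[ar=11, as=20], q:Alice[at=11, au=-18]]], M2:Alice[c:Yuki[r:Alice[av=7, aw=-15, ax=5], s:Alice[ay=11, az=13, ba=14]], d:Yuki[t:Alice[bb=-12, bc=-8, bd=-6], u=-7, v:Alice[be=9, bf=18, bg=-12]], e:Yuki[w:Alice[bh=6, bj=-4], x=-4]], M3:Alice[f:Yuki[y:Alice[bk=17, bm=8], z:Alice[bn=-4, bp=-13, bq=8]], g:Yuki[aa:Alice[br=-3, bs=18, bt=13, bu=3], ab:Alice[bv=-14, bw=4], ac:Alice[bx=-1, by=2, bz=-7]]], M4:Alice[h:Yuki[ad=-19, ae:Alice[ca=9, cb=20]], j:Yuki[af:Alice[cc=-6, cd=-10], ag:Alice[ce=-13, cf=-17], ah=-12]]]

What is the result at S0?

k (Alice): max(3, 6, -10) = 6
a (Yuki): min(6, -12) = -12
n (Alice): max(-12, -20, 16) = 16
p (Alice): max(11, 20) = 20
q (Alice): max(11, -18) = 11
b (Yuki): min(16, 20, 11) = 11
M1 (Alice): max(-12, 11) = 11
r (Alice): max(7, -15, 5) = 7
s (Alice): max(11, 13, 14) = 14
c (Yuki): min(7, 14) = 7
t (Alice): max(-12, -8, -6) = -6
v (Alice): max(9, 18, -12) = 18
d (Yuki): min(-6, -7, 18) = -7
w (Alice): max(6, -4) = 6
e (Yuki): min(6, -4) = -4
M2 (Alice): max(7, -7, -4) = 7
y (Alice): max(17, 8) = 17
z (Alice): max(-4, -13, 8) = 8
f (Yuki): min(17, 8) = 8
aa (Alice): max(-3, 18, 13, 3) = 18
ab (Alice): max(-14, 4) = 4
ac (Alice): max(-1, 2, -7) = 2
g (Yuki): min(18, 4, 2) = 2
M3 (Alice): max(8, 2) = 8
ae (Alice): max(9, 20) = 20
h (Yuki): min(-19, 20) = -19
af (Alice): max(-6, -10) = -6
ag (Alice): max(-13, -17) = -13
j (Yuki): min(-6, -13, -12) = -13
M4 (Alice): max(-19, -13) = -13
S0 (Yuki): min(11, 7, 8, -13) = -13

-13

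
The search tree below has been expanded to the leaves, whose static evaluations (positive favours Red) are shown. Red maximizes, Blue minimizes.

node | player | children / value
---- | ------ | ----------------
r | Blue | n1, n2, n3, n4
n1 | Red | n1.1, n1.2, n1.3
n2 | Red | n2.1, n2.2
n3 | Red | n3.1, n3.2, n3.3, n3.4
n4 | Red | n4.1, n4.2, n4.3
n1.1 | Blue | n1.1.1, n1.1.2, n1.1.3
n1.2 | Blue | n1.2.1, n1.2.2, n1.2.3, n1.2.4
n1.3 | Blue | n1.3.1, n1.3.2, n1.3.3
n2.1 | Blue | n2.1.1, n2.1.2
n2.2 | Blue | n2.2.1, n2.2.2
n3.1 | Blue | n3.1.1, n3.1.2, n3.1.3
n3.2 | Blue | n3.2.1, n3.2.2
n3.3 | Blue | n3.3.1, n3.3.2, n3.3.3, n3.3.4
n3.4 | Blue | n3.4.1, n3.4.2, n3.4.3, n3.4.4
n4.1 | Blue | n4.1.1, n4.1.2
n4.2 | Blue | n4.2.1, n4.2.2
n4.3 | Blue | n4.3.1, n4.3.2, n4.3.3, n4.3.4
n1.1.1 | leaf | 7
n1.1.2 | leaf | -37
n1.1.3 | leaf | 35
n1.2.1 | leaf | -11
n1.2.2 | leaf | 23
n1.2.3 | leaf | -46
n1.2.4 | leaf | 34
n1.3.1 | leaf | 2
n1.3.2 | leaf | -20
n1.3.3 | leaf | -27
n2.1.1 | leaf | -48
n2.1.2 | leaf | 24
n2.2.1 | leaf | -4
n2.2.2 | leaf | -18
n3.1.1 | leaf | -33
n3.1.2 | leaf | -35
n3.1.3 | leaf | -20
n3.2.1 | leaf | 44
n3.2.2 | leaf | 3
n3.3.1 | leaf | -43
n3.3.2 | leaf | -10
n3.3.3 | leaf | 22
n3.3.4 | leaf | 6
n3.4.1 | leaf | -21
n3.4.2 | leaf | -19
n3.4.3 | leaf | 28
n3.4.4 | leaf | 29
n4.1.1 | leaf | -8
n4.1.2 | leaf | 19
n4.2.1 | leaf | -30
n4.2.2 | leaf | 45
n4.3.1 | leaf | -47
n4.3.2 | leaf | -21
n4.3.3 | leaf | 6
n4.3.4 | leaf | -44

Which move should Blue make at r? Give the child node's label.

n1.1 (Blue): min(7, -37, 35) = -37
n1.2 (Blue): min(-11, 23, -46, 34) = -46
n1.3 (Blue): min(2, -20, -27) = -27
n1 (Red): max(-37, -46, -27) = -27
n2.1 (Blue): min(-48, 24) = -48
n2.2 (Blue): min(-4, -18) = -18
n2 (Red): max(-48, -18) = -18
n3.1 (Blue): min(-33, -35, -20) = -35
n3.2 (Blue): min(44, 3) = 3
n3.3 (Blue): min(-43, -10, 22, 6) = -43
n3.4 (Blue): min(-21, -19, 28, 29) = -21
n3 (Red): max(-35, 3, -43, -21) = 3
n4.1 (Blue): min(-8, 19) = -8
n4.2 (Blue): min(-30, 45) = -30
n4.3 (Blue): min(-47, -21, 6, -44) = -47
n4 (Red): max(-8, -30, -47) = -8
r (Blue): min(-27, -18, 3, -8) = -27
Blue at r wants the lowest of {n1=-27, n2=-18, n3=3, n4=-8}, so chooses n1.

n1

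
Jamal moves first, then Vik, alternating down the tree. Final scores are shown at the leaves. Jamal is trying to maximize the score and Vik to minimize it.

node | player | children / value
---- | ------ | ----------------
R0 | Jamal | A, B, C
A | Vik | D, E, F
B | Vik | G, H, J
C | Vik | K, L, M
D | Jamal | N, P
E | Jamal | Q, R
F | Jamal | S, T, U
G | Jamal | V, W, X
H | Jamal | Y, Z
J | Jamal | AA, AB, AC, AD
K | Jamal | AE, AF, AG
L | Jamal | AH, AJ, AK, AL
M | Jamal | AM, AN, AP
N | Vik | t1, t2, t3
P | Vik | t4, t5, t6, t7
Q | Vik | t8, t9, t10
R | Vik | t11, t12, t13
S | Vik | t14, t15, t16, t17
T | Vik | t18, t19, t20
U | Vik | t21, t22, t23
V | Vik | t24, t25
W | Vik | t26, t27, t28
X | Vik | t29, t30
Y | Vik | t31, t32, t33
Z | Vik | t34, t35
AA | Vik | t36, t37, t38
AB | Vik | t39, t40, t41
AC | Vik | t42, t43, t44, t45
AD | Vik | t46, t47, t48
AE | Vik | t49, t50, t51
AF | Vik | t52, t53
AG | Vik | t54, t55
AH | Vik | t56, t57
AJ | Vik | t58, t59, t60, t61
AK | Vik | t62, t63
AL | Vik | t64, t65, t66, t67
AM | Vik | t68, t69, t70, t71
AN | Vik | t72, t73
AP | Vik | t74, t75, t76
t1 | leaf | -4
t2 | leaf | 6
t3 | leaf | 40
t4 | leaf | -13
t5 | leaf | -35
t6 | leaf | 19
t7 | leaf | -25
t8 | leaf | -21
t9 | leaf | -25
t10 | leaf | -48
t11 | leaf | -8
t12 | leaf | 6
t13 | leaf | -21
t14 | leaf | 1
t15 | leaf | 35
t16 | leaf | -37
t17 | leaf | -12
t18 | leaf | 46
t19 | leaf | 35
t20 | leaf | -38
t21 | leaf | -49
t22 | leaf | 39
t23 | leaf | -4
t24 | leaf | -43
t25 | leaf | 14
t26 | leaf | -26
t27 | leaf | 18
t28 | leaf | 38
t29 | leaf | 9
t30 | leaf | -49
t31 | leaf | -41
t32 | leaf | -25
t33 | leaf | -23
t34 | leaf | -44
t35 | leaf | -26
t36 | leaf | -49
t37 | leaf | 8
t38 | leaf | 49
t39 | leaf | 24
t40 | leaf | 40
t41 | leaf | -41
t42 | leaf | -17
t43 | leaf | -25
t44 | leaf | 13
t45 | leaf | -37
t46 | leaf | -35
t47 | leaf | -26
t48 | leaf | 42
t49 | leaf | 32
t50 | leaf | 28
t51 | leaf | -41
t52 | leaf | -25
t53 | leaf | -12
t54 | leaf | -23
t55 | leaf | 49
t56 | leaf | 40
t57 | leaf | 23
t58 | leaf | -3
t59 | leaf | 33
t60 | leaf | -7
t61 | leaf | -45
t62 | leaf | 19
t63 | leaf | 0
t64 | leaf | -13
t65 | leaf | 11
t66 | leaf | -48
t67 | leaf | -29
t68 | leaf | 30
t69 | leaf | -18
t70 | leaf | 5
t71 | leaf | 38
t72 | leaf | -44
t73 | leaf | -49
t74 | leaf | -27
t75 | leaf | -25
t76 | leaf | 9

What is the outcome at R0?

-23

N (Vik): min(-4, 6, 40) = -4
P (Vik): min(-13, -35, 19, -25) = -35
D (Jamal): max(-4, -35) = -4
Q (Vik): min(-21, -25, -48) = -48
R (Vik): min(-8, 6, -21) = -21
E (Jamal): max(-48, -21) = -21
S (Vik): min(1, 35, -37, -12) = -37
T (Vik): min(46, 35, -38) = -38
U (Vik): min(-49, 39, -4) = -49
F (Jamal): max(-37, -38, -49) = -37
A (Vik): min(-4, -21, -37) = -37
V (Vik): min(-43, 14) = -43
W (Vik): min(-26, 18, 38) = -26
X (Vik): min(9, -49) = -49
G (Jamal): max(-43, -26, -49) = -26
Y (Vik): min(-41, -25, -23) = -41
Z (Vik): min(-44, -26) = -44
H (Jamal): max(-41, -44) = -41
AA (Vik): min(-49, 8, 49) = -49
AB (Vik): min(24, 40, -41) = -41
AC (Vik): min(-17, -25, 13, -37) = -37
AD (Vik): min(-35, -26, 42) = -35
J (Jamal): max(-49, -41, -37, -35) = -35
B (Vik): min(-26, -41, -35) = -41
AE (Vik): min(32, 28, -41) = -41
AF (Vik): min(-25, -12) = -25
AG (Vik): min(-23, 49) = -23
K (Jamal): max(-41, -25, -23) = -23
AH (Vik): min(40, 23) = 23
AJ (Vik): min(-3, 33, -7, -45) = -45
AK (Vik): min(19, 0) = 0
AL (Vik): min(-13, 11, -48, -29) = -48
L (Jamal): max(23, -45, 0, -48) = 23
AM (Vik): min(30, -18, 5, 38) = -18
AN (Vik): min(-44, -49) = -49
AP (Vik): min(-27, -25, 9) = -27
M (Jamal): max(-18, -49, -27) = -18
C (Vik): min(-23, 23, -18) = -23
R0 (Jamal): max(-37, -41, -23) = -23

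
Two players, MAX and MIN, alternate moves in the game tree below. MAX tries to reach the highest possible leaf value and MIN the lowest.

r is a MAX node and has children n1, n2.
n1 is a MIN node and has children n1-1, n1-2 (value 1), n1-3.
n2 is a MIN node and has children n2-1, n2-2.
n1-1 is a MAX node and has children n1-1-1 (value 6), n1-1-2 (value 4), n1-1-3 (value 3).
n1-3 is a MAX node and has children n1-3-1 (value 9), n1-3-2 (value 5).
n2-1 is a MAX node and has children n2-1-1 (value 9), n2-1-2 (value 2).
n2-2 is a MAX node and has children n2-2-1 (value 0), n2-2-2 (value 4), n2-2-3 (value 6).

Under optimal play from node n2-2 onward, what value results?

n2-2 (MAX): max(0, 4, 6) = 6

6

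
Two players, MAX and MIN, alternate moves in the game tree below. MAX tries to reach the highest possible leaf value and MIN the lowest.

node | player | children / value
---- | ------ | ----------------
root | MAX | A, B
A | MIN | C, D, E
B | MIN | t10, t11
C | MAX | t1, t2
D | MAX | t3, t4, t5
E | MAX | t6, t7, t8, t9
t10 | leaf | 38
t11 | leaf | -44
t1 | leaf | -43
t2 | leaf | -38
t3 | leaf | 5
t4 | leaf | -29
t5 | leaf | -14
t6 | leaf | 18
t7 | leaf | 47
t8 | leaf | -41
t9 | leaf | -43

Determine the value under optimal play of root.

-38

C (MAX): max(-43, -38) = -38
D (MAX): max(5, -29, -14) = 5
E (MAX): max(18, 47, -41, -43) = 47
A (MIN): min(-38, 5, 47) = -38
B (MIN): min(38, -44) = -44
root (MAX): max(-38, -44) = -38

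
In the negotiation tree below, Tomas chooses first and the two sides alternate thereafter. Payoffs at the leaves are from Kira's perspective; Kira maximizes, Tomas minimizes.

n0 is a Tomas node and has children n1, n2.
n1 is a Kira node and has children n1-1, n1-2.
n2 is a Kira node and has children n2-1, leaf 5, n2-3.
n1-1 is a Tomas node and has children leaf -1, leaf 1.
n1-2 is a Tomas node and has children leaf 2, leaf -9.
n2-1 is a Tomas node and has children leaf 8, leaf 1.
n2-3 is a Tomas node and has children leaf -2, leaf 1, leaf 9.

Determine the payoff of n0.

-1

n1-1 (Tomas): min(-1, 1) = -1
n1-2 (Tomas): min(2, -9) = -9
n1 (Kira): max(-1, -9) = -1
n2-1 (Tomas): min(8, 1) = 1
n2-3 (Tomas): min(-2, 1, 9) = -2
n2 (Kira): max(1, 5, -2) = 5
n0 (Tomas): min(-1, 5) = -1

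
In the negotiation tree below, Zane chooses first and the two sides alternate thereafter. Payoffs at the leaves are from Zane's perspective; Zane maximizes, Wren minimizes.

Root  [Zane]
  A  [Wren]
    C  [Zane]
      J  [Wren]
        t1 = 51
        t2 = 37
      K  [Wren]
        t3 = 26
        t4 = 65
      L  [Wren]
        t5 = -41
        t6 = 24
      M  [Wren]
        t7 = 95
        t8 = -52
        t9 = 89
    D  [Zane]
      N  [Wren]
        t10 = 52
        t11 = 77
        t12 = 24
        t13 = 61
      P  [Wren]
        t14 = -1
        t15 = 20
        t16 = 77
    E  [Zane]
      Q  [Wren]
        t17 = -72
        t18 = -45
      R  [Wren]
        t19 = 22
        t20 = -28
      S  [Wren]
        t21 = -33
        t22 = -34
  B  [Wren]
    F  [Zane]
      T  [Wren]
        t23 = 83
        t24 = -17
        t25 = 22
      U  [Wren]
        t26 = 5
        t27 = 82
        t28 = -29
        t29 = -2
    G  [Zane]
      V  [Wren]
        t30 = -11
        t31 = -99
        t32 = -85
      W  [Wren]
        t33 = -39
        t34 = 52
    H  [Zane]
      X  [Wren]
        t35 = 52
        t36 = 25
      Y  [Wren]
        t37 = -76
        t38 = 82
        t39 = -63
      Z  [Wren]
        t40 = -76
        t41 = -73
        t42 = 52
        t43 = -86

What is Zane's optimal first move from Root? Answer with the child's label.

A

J (Wren): min(51, 37) = 37
K (Wren): min(26, 65) = 26
L (Wren): min(-41, 24) = -41
M (Wren): min(95, -52, 89) = -52
C (Zane): max(37, 26, -41, -52) = 37
N (Wren): min(52, 77, 24, 61) = 24
P (Wren): min(-1, 20, 77) = -1
D (Zane): max(24, -1) = 24
Q (Wren): min(-72, -45) = -72
R (Wren): min(22, -28) = -28
S (Wren): min(-33, -34) = -34
E (Zane): max(-72, -28, -34) = -28
A (Wren): min(37, 24, -28) = -28
T (Wren): min(83, -17, 22) = -17
U (Wren): min(5, 82, -29, -2) = -29
F (Zane): max(-17, -29) = -17
V (Wren): min(-11, -99, -85) = -99
W (Wren): min(-39, 52) = -39
G (Zane): max(-99, -39) = -39
X (Wren): min(52, 25) = 25
Y (Wren): min(-76, 82, -63) = -76
Z (Wren): min(-76, -73, 52, -86) = -86
H (Zane): max(25, -76, -86) = 25
B (Wren): min(-17, -39, 25) = -39
Root (Zane): max(-28, -39) = -28
Zane at Root wants the highest of {A=-28, B=-39}, so chooses A.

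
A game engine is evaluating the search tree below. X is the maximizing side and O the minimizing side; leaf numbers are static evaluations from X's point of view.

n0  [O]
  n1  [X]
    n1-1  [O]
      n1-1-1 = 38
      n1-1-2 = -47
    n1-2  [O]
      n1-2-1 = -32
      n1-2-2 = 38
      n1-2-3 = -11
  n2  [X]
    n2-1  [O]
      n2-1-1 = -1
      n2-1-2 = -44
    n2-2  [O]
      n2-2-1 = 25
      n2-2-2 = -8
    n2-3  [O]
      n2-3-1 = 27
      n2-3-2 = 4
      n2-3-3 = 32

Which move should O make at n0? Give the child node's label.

n1-1 (O): min(38, -47) = -47
n1-2 (O): min(-32, 38, -11) = -32
n1 (X): max(-47, -32) = -32
n2-1 (O): min(-1, -44) = -44
n2-2 (O): min(25, -8) = -8
n2-3 (O): min(27, 4, 32) = 4
n2 (X): max(-44, -8, 4) = 4
n0 (O): min(-32, 4) = -32
O at n0 wants the lowest of {n1=-32, n2=4}, so chooses n1.

n1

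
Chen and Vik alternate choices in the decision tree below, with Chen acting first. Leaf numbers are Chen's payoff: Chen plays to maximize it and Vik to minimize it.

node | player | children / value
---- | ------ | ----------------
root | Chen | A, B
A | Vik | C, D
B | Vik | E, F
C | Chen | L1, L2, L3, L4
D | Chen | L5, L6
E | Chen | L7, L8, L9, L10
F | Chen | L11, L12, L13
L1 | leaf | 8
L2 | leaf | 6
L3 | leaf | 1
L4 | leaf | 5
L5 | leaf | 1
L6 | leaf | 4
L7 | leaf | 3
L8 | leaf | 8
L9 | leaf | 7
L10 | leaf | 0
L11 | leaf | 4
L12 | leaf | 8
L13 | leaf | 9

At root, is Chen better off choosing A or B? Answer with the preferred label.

C (Chen): max(8, 6, 1, 5) = 8
D (Chen): max(1, 4) = 4
A (Vik): min(8, 4) = 4
E (Chen): max(3, 8, 7, 0) = 8
F (Chen): max(4, 8, 9) = 9
B (Vik): min(8, 9) = 8
Chen prefers the higher value; A=4, B=8. B is better since 8 > 4.

B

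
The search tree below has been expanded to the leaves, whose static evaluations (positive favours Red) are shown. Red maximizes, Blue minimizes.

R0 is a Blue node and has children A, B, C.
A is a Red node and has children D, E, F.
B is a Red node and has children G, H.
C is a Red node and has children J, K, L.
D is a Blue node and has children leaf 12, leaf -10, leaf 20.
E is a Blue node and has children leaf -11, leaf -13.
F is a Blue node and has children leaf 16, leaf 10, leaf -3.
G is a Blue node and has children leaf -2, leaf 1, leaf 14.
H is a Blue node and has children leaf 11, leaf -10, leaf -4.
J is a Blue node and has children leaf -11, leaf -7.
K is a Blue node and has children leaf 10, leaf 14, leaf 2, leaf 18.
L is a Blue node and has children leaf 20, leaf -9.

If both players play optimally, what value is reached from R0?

D (Blue): min(12, -10, 20) = -10
E (Blue): min(-11, -13) = -13
F (Blue): min(16, 10, -3) = -3
A (Red): max(-10, -13, -3) = -3
G (Blue): min(-2, 1, 14) = -2
H (Blue): min(11, -10, -4) = -10
B (Red): max(-2, -10) = -2
J (Blue): min(-11, -7) = -11
K (Blue): min(10, 14, 2, 18) = 2
L (Blue): min(20, -9) = -9
C (Red): max(-11, 2, -9) = 2
R0 (Blue): min(-3, -2, 2) = -3

-3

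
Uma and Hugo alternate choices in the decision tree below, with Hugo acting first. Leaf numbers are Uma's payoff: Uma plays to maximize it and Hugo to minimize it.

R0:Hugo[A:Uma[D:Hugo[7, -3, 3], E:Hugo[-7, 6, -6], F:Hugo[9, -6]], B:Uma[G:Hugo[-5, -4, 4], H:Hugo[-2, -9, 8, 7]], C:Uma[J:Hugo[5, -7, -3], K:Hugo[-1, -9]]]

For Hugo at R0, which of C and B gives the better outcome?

C

J (Hugo): min(5, -7, -3) = -7
K (Hugo): min(-1, -9) = -9
C (Uma): max(-7, -9) = -7
G (Hugo): min(-5, -4, 4) = -5
H (Hugo): min(-2, -9, 8, 7) = -9
B (Uma): max(-5, -9) = -5
Hugo prefers the lower value; C=-7, B=-5. C is better since -7 < -5.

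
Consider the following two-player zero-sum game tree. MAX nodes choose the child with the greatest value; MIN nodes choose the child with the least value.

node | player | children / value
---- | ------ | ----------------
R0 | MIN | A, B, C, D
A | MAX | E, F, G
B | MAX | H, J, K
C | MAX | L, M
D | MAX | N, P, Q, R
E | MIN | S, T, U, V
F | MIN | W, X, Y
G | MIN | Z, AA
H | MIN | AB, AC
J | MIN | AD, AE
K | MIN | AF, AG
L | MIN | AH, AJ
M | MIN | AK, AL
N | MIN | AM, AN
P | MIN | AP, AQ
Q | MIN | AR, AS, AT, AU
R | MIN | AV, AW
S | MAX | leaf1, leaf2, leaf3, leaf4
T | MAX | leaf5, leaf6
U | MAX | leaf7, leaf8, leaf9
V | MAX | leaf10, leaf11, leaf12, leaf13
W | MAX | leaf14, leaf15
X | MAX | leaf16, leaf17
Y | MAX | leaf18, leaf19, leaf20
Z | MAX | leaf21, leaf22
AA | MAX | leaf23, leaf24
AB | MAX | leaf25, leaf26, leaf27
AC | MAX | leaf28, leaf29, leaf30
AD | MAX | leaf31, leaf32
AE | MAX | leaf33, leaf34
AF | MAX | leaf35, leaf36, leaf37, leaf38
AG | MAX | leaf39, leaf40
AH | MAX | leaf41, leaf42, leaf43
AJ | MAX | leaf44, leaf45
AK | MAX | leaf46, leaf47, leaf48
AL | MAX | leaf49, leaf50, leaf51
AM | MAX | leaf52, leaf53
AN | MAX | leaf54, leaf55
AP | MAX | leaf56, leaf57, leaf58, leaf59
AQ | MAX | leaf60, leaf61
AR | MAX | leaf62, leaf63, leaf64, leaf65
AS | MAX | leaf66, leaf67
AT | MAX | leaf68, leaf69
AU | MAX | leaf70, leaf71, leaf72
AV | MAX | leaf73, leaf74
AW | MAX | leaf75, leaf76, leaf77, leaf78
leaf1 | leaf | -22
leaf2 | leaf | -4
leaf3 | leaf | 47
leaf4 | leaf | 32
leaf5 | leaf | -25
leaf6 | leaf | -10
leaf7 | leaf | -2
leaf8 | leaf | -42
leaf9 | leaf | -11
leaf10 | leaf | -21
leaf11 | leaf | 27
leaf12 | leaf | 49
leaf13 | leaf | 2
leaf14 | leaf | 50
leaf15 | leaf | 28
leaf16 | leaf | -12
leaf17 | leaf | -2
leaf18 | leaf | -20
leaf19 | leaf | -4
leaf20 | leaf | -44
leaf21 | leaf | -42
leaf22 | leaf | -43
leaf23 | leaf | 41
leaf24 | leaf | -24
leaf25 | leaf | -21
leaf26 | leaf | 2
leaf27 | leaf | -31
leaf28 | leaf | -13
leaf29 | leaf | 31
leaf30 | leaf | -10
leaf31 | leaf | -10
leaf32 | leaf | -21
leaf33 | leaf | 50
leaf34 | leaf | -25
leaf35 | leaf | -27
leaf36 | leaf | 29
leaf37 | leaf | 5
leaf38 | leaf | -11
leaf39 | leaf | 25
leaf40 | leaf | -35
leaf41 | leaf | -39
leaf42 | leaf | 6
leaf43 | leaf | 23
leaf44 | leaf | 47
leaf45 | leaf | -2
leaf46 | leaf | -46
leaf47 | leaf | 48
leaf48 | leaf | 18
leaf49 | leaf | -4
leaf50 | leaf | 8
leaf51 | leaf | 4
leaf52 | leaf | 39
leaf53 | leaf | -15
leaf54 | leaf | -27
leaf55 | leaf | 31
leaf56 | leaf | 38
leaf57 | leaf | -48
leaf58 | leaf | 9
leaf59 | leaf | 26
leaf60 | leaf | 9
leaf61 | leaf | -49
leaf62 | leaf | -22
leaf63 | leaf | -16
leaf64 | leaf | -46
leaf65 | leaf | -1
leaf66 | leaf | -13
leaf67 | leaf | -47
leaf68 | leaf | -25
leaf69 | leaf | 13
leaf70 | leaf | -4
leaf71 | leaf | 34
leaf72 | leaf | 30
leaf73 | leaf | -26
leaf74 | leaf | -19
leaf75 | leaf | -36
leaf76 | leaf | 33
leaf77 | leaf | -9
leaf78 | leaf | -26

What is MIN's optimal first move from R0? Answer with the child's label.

A

S (MAX): max(-22, -4, 47, 32) = 47
T (MAX): max(-25, -10) = -10
U (MAX): max(-2, -42, -11) = -2
V (MAX): max(-21, 27, 49, 2) = 49
E (MIN): min(47, -10, -2, 49) = -10
W (MAX): max(50, 28) = 50
X (MAX): max(-12, -2) = -2
Y (MAX): max(-20, -4, -44) = -4
F (MIN): min(50, -2, -4) = -4
Z (MAX): max(-42, -43) = -42
AA (MAX): max(41, -24) = 41
G (MIN): min(-42, 41) = -42
A (MAX): max(-10, -4, -42) = -4
AB (MAX): max(-21, 2, -31) = 2
AC (MAX): max(-13, 31, -10) = 31
H (MIN): min(2, 31) = 2
AD (MAX): max(-10, -21) = -10
AE (MAX): max(50, -25) = 50
J (MIN): min(-10, 50) = -10
AF (MAX): max(-27, 29, 5, -11) = 29
AG (MAX): max(25, -35) = 25
K (MIN): min(29, 25) = 25
B (MAX): max(2, -10, 25) = 25
AH (MAX): max(-39, 6, 23) = 23
AJ (MAX): max(47, -2) = 47
L (MIN): min(23, 47) = 23
AK (MAX): max(-46, 48, 18) = 48
AL (MAX): max(-4, 8, 4) = 8
M (MIN): min(48, 8) = 8
C (MAX): max(23, 8) = 23
AM (MAX): max(39, -15) = 39
AN (MAX): max(-27, 31) = 31
N (MIN): min(39, 31) = 31
AP (MAX): max(38, -48, 9, 26) = 38
AQ (MAX): max(9, -49) = 9
P (MIN): min(38, 9) = 9
AR (MAX): max(-22, -16, -46, -1) = -1
AS (MAX): max(-13, -47) = -13
AT (MAX): max(-25, 13) = 13
AU (MAX): max(-4, 34, 30) = 34
Q (MIN): min(-1, -13, 13, 34) = -13
AV (MAX): max(-26, -19) = -19
AW (MAX): max(-36, 33, -9, -26) = 33
R (MIN): min(-19, 33) = -19
D (MAX): max(31, 9, -13, -19) = 31
R0 (MIN): min(-4, 25, 23, 31) = -4
MIN at R0 wants the lowest of {A=-4, B=25, C=23, D=31}, so chooses A.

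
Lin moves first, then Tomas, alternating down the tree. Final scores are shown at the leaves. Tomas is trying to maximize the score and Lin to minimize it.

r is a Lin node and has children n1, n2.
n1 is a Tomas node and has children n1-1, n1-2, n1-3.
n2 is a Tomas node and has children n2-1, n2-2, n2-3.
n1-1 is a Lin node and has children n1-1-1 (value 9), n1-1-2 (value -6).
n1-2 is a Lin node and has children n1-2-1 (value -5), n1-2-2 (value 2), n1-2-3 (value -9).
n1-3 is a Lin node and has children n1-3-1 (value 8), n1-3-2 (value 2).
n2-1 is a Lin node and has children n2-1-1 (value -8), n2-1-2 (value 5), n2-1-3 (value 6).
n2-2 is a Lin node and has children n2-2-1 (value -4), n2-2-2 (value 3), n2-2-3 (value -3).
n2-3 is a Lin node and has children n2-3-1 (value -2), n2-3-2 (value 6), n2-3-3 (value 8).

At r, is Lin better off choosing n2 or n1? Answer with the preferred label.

n2

n2-1 (Lin): min(-8, 5, 6) = -8
n2-2 (Lin): min(-4, 3, -3) = -4
n2-3 (Lin): min(-2, 6, 8) = -2
n2 (Tomas): max(-8, -4, -2) = -2
n1-1 (Lin): min(9, -6) = -6
n1-2 (Lin): min(-5, 2, -9) = -9
n1-3 (Lin): min(8, 2) = 2
n1 (Tomas): max(-6, -9, 2) = 2
Lin prefers the lower value; n2=-2, n1=2. n2 is better since -2 < 2.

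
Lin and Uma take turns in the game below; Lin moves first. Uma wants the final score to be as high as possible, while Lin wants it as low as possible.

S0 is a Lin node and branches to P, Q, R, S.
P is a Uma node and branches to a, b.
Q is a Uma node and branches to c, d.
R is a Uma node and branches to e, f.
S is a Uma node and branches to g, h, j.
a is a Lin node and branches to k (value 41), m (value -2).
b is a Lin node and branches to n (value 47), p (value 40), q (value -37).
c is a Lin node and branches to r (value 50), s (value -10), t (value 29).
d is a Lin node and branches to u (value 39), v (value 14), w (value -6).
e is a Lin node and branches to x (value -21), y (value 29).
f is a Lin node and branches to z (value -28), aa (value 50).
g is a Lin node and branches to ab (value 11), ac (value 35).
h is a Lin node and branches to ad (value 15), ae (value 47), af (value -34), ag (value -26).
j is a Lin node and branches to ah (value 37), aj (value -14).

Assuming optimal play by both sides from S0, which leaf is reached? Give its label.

a (Lin): min(41, -2) = -2
b (Lin): min(47, 40, -37) = -37
P (Uma): max(-2, -37) = -2
c (Lin): min(50, -10, 29) = -10
d (Lin): min(39, 14, -6) = -6
Q (Uma): max(-10, -6) = -6
e (Lin): min(-21, 29) = -21
f (Lin): min(-28, 50) = -28
R (Uma): max(-21, -28) = -21
g (Lin): min(11, 35) = 11
h (Lin): min(15, 47, -34, -26) = -34
j (Lin): min(37, -14) = -14
S (Uma): max(11, -34, -14) = 11
S0 (Lin): min(-2, -6, -21, 11) = -21
At S0, Lin picks R (lowest: -21).
At R, Uma picks e (highest: -21).
At e, Lin picks x (lowest: -21).
Terminal value -21.

x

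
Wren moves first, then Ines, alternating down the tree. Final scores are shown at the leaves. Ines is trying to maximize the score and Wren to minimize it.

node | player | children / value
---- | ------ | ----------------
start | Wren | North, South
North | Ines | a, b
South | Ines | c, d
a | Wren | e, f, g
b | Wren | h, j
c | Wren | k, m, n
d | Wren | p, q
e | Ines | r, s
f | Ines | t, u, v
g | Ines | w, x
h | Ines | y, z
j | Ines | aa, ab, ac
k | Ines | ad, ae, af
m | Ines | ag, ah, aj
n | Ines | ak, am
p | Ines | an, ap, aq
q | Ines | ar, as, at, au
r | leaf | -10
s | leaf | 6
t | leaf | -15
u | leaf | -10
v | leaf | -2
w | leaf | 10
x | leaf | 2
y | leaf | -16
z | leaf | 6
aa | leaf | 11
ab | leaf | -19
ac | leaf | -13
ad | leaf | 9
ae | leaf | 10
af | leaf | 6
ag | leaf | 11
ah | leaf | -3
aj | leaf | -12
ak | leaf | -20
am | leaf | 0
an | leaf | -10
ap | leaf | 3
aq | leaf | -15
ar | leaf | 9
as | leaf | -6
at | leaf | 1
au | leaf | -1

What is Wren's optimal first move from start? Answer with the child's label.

South

e (Ines): max(-10, 6) = 6
f (Ines): max(-15, -10, -2) = -2
g (Ines): max(10, 2) = 10
a (Wren): min(6, -2, 10) = -2
h (Ines): max(-16, 6) = 6
j (Ines): max(11, -19, -13) = 11
b (Wren): min(6, 11) = 6
North (Ines): max(-2, 6) = 6
k (Ines): max(9, 10, 6) = 10
m (Ines): max(11, -3, -12) = 11
n (Ines): max(-20, 0) = 0
c (Wren): min(10, 11, 0) = 0
p (Ines): max(-10, 3, -15) = 3
q (Ines): max(9, -6, 1, -1) = 9
d (Wren): min(3, 9) = 3
South (Ines): max(0, 3) = 3
start (Wren): min(6, 3) = 3
Wren at start wants the lowest of {North=6, South=3}, so chooses South.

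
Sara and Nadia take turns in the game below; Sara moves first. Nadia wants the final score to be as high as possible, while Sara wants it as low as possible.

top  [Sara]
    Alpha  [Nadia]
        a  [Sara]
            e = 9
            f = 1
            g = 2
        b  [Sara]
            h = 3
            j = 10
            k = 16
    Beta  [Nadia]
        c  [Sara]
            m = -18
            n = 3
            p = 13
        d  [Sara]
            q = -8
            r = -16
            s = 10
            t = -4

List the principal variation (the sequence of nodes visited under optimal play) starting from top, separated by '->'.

a (Sara): min(9, 1, 2) = 1
b (Sara): min(3, 10, 16) = 3
Alpha (Nadia): max(1, 3) = 3
c (Sara): min(-18, 3, 13) = -18
d (Sara): min(-8, -16, 10, -4) = -16
Beta (Nadia): max(-18, -16) = -16
top (Sara): min(3, -16) = -16
At top, Sara picks Beta (lowest: -16).
At Beta, Nadia picks d (highest: -16).
At d, Sara picks r (lowest: -16).
Terminal value -16.

top -> Beta -> d -> r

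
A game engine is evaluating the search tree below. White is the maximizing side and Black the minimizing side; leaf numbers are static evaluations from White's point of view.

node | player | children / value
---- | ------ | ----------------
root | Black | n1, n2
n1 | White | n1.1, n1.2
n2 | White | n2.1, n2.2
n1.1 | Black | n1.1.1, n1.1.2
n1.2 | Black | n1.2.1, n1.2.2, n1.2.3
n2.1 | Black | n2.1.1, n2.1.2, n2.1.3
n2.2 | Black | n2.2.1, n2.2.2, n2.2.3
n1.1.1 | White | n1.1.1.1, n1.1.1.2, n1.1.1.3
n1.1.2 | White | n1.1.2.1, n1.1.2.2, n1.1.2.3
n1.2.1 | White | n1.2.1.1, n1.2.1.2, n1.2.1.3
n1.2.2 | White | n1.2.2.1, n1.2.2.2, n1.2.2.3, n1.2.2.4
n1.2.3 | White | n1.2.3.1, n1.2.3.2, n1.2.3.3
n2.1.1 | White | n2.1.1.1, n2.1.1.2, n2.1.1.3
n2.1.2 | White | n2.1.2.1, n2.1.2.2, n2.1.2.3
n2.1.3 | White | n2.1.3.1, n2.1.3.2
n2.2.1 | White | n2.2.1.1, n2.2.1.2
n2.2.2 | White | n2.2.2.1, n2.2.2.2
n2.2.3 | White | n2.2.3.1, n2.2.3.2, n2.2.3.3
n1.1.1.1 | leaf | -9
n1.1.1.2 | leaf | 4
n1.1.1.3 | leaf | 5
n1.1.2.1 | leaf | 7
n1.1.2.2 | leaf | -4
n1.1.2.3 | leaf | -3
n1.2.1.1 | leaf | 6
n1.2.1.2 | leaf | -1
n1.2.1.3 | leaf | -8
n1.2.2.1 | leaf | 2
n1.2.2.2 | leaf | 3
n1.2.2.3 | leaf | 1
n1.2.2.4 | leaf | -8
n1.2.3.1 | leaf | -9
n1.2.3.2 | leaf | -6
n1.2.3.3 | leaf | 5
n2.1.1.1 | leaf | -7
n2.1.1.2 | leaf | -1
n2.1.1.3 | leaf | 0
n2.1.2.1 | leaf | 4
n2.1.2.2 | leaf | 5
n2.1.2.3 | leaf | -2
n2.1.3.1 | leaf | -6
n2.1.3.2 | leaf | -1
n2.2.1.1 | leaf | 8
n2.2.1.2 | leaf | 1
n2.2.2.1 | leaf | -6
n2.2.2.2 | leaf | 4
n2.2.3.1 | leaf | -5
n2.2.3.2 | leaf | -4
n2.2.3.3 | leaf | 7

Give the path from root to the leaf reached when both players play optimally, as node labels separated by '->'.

n1.1.1 (White): max(-9, 4, 5) = 5
n1.1.2 (White): max(7, -4, -3) = 7
n1.1 (Black): min(5, 7) = 5
n1.2.1 (White): max(6, -1, -8) = 6
n1.2.2 (White): max(2, 3, 1, -8) = 3
n1.2.3 (White): max(-9, -6, 5) = 5
n1.2 (Black): min(6, 3, 5) = 3
n1 (White): max(5, 3) = 5
n2.1.1 (White): max(-7, -1, 0) = 0
n2.1.2 (White): max(4, 5, -2) = 5
n2.1.3 (White): max(-6, -1) = -1
n2.1 (Black): min(0, 5, -1) = -1
n2.2.1 (White): max(8, 1) = 8
n2.2.2 (White): max(-6, 4) = 4
n2.2.3 (White): max(-5, -4, 7) = 7
n2.2 (Black): min(8, 4, 7) = 4
n2 (White): max(-1, 4) = 4
root (Black): min(5, 4) = 4
At root, Black picks n2 (lowest: 4).
At n2, White picks n2.2 (highest: 4).
At n2.2, Black picks n2.2.2 (lowest: 4).
At n2.2.2, White picks n2.2.2.2 (highest: 4).
Terminal value 4.

root -> n2 -> n2.2 -> n2.2.2 -> n2.2.2.2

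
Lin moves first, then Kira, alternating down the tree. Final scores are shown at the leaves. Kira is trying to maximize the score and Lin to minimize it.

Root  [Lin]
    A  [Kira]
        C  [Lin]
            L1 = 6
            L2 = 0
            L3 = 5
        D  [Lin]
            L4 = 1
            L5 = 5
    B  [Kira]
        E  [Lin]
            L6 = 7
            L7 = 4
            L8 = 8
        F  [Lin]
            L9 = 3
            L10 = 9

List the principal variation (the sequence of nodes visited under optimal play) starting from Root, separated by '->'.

Root -> A -> D -> L4

C (Lin): min(6, 0, 5) = 0
D (Lin): min(1, 5) = 1
A (Kira): max(0, 1) = 1
E (Lin): min(7, 4, 8) = 4
F (Lin): min(3, 9) = 3
B (Kira): max(4, 3) = 4
Root (Lin): min(1, 4) = 1
At Root, Lin picks A (lowest: 1).
At A, Kira picks D (highest: 1).
At D, Lin picks L4 (lowest: 1).
Terminal value 1.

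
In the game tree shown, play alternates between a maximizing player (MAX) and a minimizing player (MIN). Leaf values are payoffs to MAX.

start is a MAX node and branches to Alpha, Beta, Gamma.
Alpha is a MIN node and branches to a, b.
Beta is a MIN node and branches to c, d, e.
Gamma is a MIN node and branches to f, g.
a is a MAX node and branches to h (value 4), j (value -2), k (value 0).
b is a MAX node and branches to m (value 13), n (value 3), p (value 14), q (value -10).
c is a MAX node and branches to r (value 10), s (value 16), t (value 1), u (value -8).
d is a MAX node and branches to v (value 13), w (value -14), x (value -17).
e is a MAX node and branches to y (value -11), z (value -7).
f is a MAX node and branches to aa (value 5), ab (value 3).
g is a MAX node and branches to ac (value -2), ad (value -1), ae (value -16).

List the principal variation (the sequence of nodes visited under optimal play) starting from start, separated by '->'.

start -> Alpha -> a -> h

a (MAX): max(4, -2, 0) = 4
b (MAX): max(13, 3, 14, -10) = 14
Alpha (MIN): min(4, 14) = 4
c (MAX): max(10, 16, 1, -8) = 16
d (MAX): max(13, -14, -17) = 13
e (MAX): max(-11, -7) = -7
Beta (MIN): min(16, 13, -7) = -7
f (MAX): max(5, 3) = 5
g (MAX): max(-2, -1, -16) = -1
Gamma (MIN): min(5, -1) = -1
start (MAX): max(4, -7, -1) = 4
At start, MAX picks Alpha (highest: 4).
At Alpha, MIN picks a (lowest: 4).
At a, MAX picks h (highest: 4).
Terminal value 4.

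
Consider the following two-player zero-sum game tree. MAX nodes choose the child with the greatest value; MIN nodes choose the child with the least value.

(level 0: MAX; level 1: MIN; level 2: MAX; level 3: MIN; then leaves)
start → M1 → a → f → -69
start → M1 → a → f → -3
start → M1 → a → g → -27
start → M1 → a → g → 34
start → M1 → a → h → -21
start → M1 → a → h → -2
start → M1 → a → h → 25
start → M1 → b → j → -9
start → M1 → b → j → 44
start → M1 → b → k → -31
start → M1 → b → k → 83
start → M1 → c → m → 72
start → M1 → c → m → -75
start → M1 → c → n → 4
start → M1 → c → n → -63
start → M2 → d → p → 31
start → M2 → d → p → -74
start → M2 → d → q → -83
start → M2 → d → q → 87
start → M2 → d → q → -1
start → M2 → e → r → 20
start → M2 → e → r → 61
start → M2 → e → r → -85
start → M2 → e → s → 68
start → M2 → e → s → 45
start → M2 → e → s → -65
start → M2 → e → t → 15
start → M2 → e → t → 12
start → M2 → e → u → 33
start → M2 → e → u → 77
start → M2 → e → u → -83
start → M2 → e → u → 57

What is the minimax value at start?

f (MIN): min(-69, -3) = -69
g (MIN): min(-27, 34) = -27
h (MIN): min(-21, -2, 25) = -21
a (MAX): max(-69, -27, -21) = -21
j (MIN): min(-9, 44) = -9
k (MIN): min(-31, 83) = -31
b (MAX): max(-9, -31) = -9
m (MIN): min(72, -75) = -75
n (MIN): min(4, -63) = -63
c (MAX): max(-75, -63) = -63
M1 (MIN): min(-21, -9, -63) = -63
p (MIN): min(31, -74) = -74
q (MIN): min(-83, 87, -1) = -83
d (MAX): max(-74, -83) = -74
r (MIN): min(20, 61, -85) = -85
s (MIN): min(68, 45, -65) = -65
t (MIN): min(15, 12) = 12
u (MIN): min(33, 77, -83, 57) = -83
e (MAX): max(-85, -65, 12, -83) = 12
M2 (MIN): min(-74, 12) = -74
start (MAX): max(-63, -74) = -63

-63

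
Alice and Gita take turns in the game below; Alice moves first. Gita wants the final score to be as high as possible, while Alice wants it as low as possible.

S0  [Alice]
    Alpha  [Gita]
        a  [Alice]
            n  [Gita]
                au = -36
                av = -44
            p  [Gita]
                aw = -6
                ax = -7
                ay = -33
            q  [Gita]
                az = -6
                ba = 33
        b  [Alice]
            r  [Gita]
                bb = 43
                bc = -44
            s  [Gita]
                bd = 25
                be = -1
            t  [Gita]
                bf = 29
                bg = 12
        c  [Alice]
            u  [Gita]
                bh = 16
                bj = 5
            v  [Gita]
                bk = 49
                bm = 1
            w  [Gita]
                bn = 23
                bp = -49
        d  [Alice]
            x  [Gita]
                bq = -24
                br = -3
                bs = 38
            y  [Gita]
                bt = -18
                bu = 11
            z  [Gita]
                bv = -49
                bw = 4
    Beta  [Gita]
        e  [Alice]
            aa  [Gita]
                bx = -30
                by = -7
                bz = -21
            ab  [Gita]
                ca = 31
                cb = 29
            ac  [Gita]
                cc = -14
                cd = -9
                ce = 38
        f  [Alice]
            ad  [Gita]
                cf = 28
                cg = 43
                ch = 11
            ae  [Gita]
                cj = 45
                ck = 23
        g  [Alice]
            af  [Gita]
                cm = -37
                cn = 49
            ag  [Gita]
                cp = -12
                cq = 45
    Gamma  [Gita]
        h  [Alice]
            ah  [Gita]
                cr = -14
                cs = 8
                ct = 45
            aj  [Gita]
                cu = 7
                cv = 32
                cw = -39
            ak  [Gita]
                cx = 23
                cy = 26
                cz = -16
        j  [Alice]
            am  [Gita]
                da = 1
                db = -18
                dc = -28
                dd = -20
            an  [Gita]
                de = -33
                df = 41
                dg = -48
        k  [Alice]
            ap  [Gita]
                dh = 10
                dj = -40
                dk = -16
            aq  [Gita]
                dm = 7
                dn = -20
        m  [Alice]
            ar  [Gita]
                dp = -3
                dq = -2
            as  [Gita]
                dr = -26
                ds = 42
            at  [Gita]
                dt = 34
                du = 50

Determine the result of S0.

n (Gita): max(-36, -44) = -36
p (Gita): max(-6, -7, -33) = -6
q (Gita): max(-6, 33) = 33
a (Alice): min(-36, -6, 33) = -36
r (Gita): max(43, -44) = 43
s (Gita): max(25, -1) = 25
t (Gita): max(29, 12) = 29
b (Alice): min(43, 25, 29) = 25
u (Gita): max(16, 5) = 16
v (Gita): max(49, 1) = 49
w (Gita): max(23, -49) = 23
c (Alice): min(16, 49, 23) = 16
x (Gita): max(-24, -3, 38) = 38
y (Gita): max(-18, 11) = 11
z (Gita): max(-49, 4) = 4
d (Alice): min(38, 11, 4) = 4
Alpha (Gita): max(-36, 25, 16, 4) = 25
aa (Gita): max(-30, -7, -21) = -7
ab (Gita): max(31, 29) = 31
ac (Gita): max(-14, -9, 38) = 38
e (Alice): min(-7, 31, 38) = -7
ad (Gita): max(28, 43, 11) = 43
ae (Gita): max(45, 23) = 45
f (Alice): min(43, 45) = 43
af (Gita): max(-37, 49) = 49
ag (Gita): max(-12, 45) = 45
g (Alice): min(49, 45) = 45
Beta (Gita): max(-7, 43, 45) = 45
ah (Gita): max(-14, 8, 45) = 45
aj (Gita): max(7, 32, -39) = 32
ak (Gita): max(23, 26, -16) = 26
h (Alice): min(45, 32, 26) = 26
am (Gita): max(1, -18, -28, -20) = 1
an (Gita): max(-33, 41, -48) = 41
j (Alice): min(1, 41) = 1
ap (Gita): max(10, -40, -16) = 10
aq (Gita): max(7, -20) = 7
k (Alice): min(10, 7) = 7
ar (Gita): max(-3, -2) = -2
as (Gita): max(-26, 42) = 42
at (Gita): max(34, 50) = 50
m (Alice): min(-2, 42, 50) = -2
Gamma (Gita): max(26, 1, 7, -2) = 26
S0 (Alice): min(25, 45, 26) = 25

25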